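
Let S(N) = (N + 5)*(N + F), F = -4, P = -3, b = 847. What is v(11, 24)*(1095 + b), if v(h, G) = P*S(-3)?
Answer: 81564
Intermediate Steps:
S(N) = (-4 + N)*(5 + N) (S(N) = (N + 5)*(N - 4) = (5 + N)*(-4 + N) = (-4 + N)*(5 + N))
v(h, G) = 42 (v(h, G) = -3*(-20 - 3 + (-3)²) = -3*(-20 - 3 + 9) = -3*(-14) = 42)
v(11, 24)*(1095 + b) = 42*(1095 + 847) = 42*1942 = 81564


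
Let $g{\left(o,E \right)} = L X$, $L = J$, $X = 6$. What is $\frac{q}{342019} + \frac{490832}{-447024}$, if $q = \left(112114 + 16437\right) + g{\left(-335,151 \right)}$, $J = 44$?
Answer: $- \frac{6893154578}{9555668841} \approx -0.72137$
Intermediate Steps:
$L = 44$
$g{\left(o,E \right)} = 264$ ($g{\left(o,E \right)} = 44 \cdot 6 = 264$)
$q = 128815$ ($q = \left(112114 + 16437\right) + 264 = 128551 + 264 = 128815$)
$\frac{q}{342019} + \frac{490832}{-447024} = \frac{128815}{342019} + \frac{490832}{-447024} = 128815 \cdot \frac{1}{342019} + 490832 \left(- \frac{1}{447024}\right) = \frac{128815}{342019} - \frac{30677}{27939} = - \frac{6893154578}{9555668841}$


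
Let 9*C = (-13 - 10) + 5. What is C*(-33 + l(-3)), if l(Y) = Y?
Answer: 72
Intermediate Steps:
C = -2 (C = ((-13 - 10) + 5)/9 = (-23 + 5)/9 = (⅑)*(-18) = -2)
C*(-33 + l(-3)) = -2*(-33 - 3) = -2*(-36) = 72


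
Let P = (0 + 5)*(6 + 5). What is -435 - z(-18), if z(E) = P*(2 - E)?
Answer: -1535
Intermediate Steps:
P = 55 (P = 5*11 = 55)
z(E) = 110 - 55*E (z(E) = 55*(2 - E) = 110 - 55*E)
-435 - z(-18) = -435 - (110 - 55*(-18)) = -435 - (110 + 990) = -435 - 1*1100 = -435 - 1100 = -1535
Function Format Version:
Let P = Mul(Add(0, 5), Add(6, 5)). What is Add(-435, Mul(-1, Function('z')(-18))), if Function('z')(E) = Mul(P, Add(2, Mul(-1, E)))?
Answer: -1535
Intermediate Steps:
P = 55 (P = Mul(5, 11) = 55)
Function('z')(E) = Add(110, Mul(-55, E)) (Function('z')(E) = Mul(55, Add(2, Mul(-1, E))) = Add(110, Mul(-55, E)))
Add(-435, Mul(-1, Function('z')(-18))) = Add(-435, Mul(-1, Add(110, Mul(-55, -18)))) = Add(-435, Mul(-1, Add(110, 990))) = Add(-435, Mul(-1, 1100)) = Add(-435, -1100) = -1535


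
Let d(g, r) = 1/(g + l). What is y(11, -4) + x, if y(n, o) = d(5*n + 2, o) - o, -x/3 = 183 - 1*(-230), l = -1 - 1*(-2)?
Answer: -71629/58 ≈ -1235.0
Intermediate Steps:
l = 1 (l = -1 + 2 = 1)
x = -1239 (x = -3*(183 - 1*(-230)) = -3*(183 + 230) = -3*413 = -1239)
d(g, r) = 1/(1 + g) (d(g, r) = 1/(g + 1) = 1/(1 + g))
y(n, o) = 1/(3 + 5*n) - o (y(n, o) = 1/(1 + (5*n + 2)) - o = 1/(1 + (2 + 5*n)) - o = 1/(3 + 5*n) - o)
y(11, -4) + x = (1 - 1*(-4)*(3 + 5*11))/(3 + 5*11) - 1239 = (1 - 1*(-4)*(3 + 55))/(3 + 55) - 1239 = (1 - 1*(-4)*58)/58 - 1239 = (1 + 232)/58 - 1239 = (1/58)*233 - 1239 = 233/58 - 1239 = -71629/58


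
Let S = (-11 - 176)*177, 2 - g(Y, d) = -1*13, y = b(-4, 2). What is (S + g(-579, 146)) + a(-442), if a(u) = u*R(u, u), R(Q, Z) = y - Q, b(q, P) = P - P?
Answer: -228448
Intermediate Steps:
b(q, P) = 0
y = 0
g(Y, d) = 15 (g(Y, d) = 2 - (-1)*13 = 2 - 1*(-13) = 2 + 13 = 15)
S = -33099 (S = -187*177 = -33099)
R(Q, Z) = -Q (R(Q, Z) = 0 - Q = -Q)
a(u) = -u**2 (a(u) = u*(-u) = -u**2)
(S + g(-579, 146)) + a(-442) = (-33099 + 15) - 1*(-442)**2 = -33084 - 1*195364 = -33084 - 195364 = -228448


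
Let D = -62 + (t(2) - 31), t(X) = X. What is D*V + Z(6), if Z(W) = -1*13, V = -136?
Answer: 12363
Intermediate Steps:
D = -91 (D = -62 + (2 - 31) = -62 - 29 = -91)
Z(W) = -13
D*V + Z(6) = -91*(-136) - 13 = 12376 - 13 = 12363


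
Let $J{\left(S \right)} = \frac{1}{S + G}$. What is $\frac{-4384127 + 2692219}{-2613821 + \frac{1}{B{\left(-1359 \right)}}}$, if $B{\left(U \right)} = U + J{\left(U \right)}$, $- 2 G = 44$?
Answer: $\frac{3175339096240}{4905566977761} \approx 0.64729$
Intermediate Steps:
$G = -22$ ($G = \left(- \frac{1}{2}\right) 44 = -22$)
$J{\left(S \right)} = \frac{1}{-22 + S}$ ($J{\left(S \right)} = \frac{1}{S - 22} = \frac{1}{-22 + S}$)
$B{\left(U \right)} = U + \frac{1}{-22 + U}$
$\frac{-4384127 + 2692219}{-2613821 + \frac{1}{B{\left(-1359 \right)}}} = \frac{-4384127 + 2692219}{-2613821 + \frac{1}{\frac{1}{-22 - 1359} \left(1 - 1359 \left(-22 - 1359\right)\right)}} = - \frac{1691908}{-2613821 + \frac{1}{\frac{1}{-1381} \left(1 - -1876779\right)}} = - \frac{1691908}{-2613821 + \frac{1}{\left(- \frac{1}{1381}\right) \left(1 + 1876779\right)}} = - \frac{1691908}{-2613821 + \frac{1}{\left(- \frac{1}{1381}\right) 1876780}} = - \frac{1691908}{-2613821 + \frac{1}{- \frac{1876780}{1381}}} = - \frac{1691908}{-2613821 - \frac{1381}{1876780}} = - \frac{1691908}{- \frac{4905566977761}{1876780}} = \left(-1691908\right) \left(- \frac{1876780}{4905566977761}\right) = \frac{3175339096240}{4905566977761}$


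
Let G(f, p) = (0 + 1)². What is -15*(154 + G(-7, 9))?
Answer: -2325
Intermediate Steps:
G(f, p) = 1 (G(f, p) = 1² = 1)
-15*(154 + G(-7, 9)) = -15*(154 + 1) = -15*155 = -2325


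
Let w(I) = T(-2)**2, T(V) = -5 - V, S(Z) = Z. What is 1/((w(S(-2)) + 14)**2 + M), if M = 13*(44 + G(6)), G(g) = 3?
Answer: 1/1140 ≈ 0.00087719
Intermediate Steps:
w(I) = 9 (w(I) = (-5 - 1*(-2))**2 = (-5 + 2)**2 = (-3)**2 = 9)
M = 611 (M = 13*(44 + 3) = 13*47 = 611)
1/((w(S(-2)) + 14)**2 + M) = 1/((9 + 14)**2 + 611) = 1/(23**2 + 611) = 1/(529 + 611) = 1/1140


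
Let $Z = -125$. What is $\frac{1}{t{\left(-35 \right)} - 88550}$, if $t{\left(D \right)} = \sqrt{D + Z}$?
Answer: $- \frac{8855}{784110266} - \frac{i \sqrt{10}}{1960275665} \approx -1.1293 \cdot 10^{-5} - 1.6132 \cdot 10^{-9} i$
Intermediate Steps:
$t{\left(D \right)} = \sqrt{-125 + D}$ ($t{\left(D \right)} = \sqrt{D - 125} = \sqrt{-125 + D}$)
$\frac{1}{t{\left(-35 \right)} - 88550} = \frac{1}{\sqrt{-125 - 35} - 88550} = \frac{1}{\sqrt{-160} - 88550} = \frac{1}{4 i \sqrt{10} - 88550} = \frac{1}{-88550 + 4 i \sqrt{10}}$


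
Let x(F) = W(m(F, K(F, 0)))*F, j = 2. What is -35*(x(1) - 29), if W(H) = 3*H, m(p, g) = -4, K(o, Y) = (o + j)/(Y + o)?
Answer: 1435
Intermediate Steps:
K(o, Y) = (2 + o)/(Y + o) (K(o, Y) = (o + 2)/(Y + o) = (2 + o)/(Y + o))
x(F) = -12*F (x(F) = (3*(-4))*F = -12*F)
-35*(x(1) - 29) = -35*(-12*1 - 29) = -35*(-12 - 29) = -35*(-41) = 1435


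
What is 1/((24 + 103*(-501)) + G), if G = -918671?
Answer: -1/970250 ≈ -1.0307e-6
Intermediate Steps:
1/((24 + 103*(-501)) + G) = 1/((24 + 103*(-501)) - 918671) = 1/((24 - 51603) - 918671) = 1/(-51579 - 918671) = 1/(-970250) = -1/970250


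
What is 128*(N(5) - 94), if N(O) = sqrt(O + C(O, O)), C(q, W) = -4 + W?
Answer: -12032 + 128*sqrt(6) ≈ -11718.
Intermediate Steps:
N(O) = sqrt(-4 + 2*O) (N(O) = sqrt(O + (-4 + O)) = sqrt(-4 + 2*O))
128*(N(5) - 94) = 128*(sqrt(-4 + 2*5) - 94) = 128*(sqrt(-4 + 10) - 94) = 128*(sqrt(6) - 94) = 128*(-94 + sqrt(6)) = -12032 + 128*sqrt(6)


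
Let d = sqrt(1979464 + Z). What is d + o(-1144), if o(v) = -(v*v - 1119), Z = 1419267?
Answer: -1307617 + sqrt(3398731) ≈ -1.3058e+6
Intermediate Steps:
d = sqrt(3398731) (d = sqrt(1979464 + 1419267) = sqrt(3398731) ≈ 1843.6)
o(v) = 1119 - v**2 (o(v) = -(v**2 - 1119) = -(-1119 + v**2) = 1119 - v**2)
d + o(-1144) = sqrt(3398731) + (1119 - 1*(-1144)**2) = sqrt(3398731) + (1119 - 1*1308736) = sqrt(3398731) + (1119 - 1308736) = sqrt(3398731) - 1307617 = -1307617 + sqrt(3398731)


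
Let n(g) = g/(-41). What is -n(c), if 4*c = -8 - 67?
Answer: -75/164 ≈ -0.45732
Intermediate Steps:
c = -75/4 (c = (-8 - 67)/4 = (¼)*(-75) = -75/4 ≈ -18.750)
n(g) = -g/41 (n(g) = g*(-1/41) = -g/41)
-n(c) = -(-1)*(-75)/(41*4) = -1*75/164 = -75/164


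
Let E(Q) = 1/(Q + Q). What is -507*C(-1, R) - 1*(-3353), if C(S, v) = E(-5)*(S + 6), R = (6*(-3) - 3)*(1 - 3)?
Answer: 7213/2 ≈ 3606.5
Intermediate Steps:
E(Q) = 1/(2*Q)
R = 42 (R = (-18 - 3)*(-2) = -21*(-2) = 42)
C(S, v) = -⅗ - S/10 (C(S, v) = ((½)/(-5))*(S + 6) = ((½)*(-⅕))*(6 + S) = -(6 + S)/10 = -⅗ - S/10)
-507*C(-1, R) - 1*(-3353) = -507*(-⅗ - ⅒*(-1)) - 1*(-3353) = -507*(-⅗ + ⅒) + 3353 = -507*(-½) + 3353 = 507/2 + 3353 = 7213/2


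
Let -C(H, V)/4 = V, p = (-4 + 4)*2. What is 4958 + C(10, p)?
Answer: 4958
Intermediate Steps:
p = 0 (p = 0*2 = 0)
C(H, V) = -4*V
4958 + C(10, p) = 4958 - 4*0 = 4958 + 0 = 4958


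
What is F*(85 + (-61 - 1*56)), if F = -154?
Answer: 4928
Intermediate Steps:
F*(85 + (-61 - 1*56)) = -154*(85 + (-61 - 1*56)) = -154*(85 + (-61 - 56)) = -154*(85 - 117) = -154*(-32) = 4928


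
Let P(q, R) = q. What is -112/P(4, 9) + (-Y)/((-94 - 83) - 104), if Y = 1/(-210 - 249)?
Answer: -3611413/128979 ≈ -28.000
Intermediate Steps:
Y = -1/459 (Y = 1/(-459) = -1/459 ≈ -0.0021787)
-112/P(4, 9) + (-Y)/((-94 - 83) - 104) = -112/4 + (-1*(-1/459))/((-94 - 83) - 104) = -112*¼ + 1/(459*(-177 - 104)) = -28 + (1/459)/(-281) = -28 + (1/459)*(-1/281) = -28 - 1/128979 = -3611413/128979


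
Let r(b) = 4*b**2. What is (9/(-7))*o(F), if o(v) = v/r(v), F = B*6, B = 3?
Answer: -1/56 ≈ -0.017857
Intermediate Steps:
F = 18 (F = 3*6 = 18)
o(v) = 1/(4*v) (o(v) = v/((4*v**2)) = v*(1/(4*v**2)) = 1/(4*v))
(9/(-7))*o(F) = (9/(-7))*((1/4)/18) = (9*(-1/7))*((1/4)*(1/18)) = -9/7*1/72 = -1/56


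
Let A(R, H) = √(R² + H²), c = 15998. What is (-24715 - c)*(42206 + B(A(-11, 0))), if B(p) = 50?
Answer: -1720368528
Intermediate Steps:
A(R, H) = √(H² + R²)
(-24715 - c)*(42206 + B(A(-11, 0))) = (-24715 - 1*15998)*(42206 + 50) = (-24715 - 15998)*42256 = -40713*42256 = -1720368528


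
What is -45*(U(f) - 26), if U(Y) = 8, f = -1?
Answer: 810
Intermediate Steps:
-45*(U(f) - 26) = -45*(8 - 26) = -45*(-18) = 810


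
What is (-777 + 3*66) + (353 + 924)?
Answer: 698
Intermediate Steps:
(-777 + 3*66) + (353 + 924) = (-777 + 198) + 1277 = -579 + 1277 = 698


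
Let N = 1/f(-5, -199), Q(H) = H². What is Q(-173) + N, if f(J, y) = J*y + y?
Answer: 23823485/796 ≈ 29929.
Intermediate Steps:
f(J, y) = y + J*y
N = 1/796 (N = 1/(-199*(1 - 5)) = 1/(-199*(-4)) = 1/796 ≈ 0.0012563)
Q(-173) + N = (-173)² + 1/796 = 29929 + 1/796 = 23823485/796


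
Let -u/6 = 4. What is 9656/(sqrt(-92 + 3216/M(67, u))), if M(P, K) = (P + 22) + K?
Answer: -4828*I*sqrt(44915)/691 ≈ -1480.8*I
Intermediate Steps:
u = -24 (u = -6*4 = -24)
M(P, K) = 22 + K + P (M(P, K) = (22 + P) + K = 22 + K + P)
9656/(sqrt(-92 + 3216/M(67, u))) = 9656/(sqrt(-92 + 3216/(22 - 24 + 67))) = 9656/(sqrt(-92 + 3216/65)) = 9656/(sqrt(-2764/65)) = 9656/((2*I*sqrt(44915)/65)) = 9656*(-I*sqrt(44915)/1382) = -4828*I*sqrt(44915)/691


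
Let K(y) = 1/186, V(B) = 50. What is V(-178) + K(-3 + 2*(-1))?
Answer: 9301/186 ≈ 50.005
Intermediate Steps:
K(y) = 1/186
V(-178) + K(-3 + 2*(-1)) = 50 + 1/186 = 9301/186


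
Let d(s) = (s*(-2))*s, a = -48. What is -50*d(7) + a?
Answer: 4852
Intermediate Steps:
d(s) = -2*s² (d(s) = (-2*s)*s = -2*s²)
-50*d(7) + a = -(-100)*7² - 48 = -(-100)*49 - 48 = -50*(-98) - 48 = 4900 - 48 = 4852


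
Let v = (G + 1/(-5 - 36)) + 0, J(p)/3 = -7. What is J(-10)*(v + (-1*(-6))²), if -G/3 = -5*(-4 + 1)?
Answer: 7770/41 ≈ 189.51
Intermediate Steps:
G = -45 (G = -(-15)*(-4 + 1) = -(-15)*(-3) = -3*15 = -45)
J(p) = -21 (J(p) = 3*(-7) = -21)
v = -1846/41 (v = (-45 + 1/(-5 - 36)) + 0 = (-45 + 1/(-41)) + 0 = (-45 - 1/41) + 0 = -1846/41 + 0 = -1846/41 ≈ -45.024)
J(-10)*(v + (-1*(-6))²) = -21*(-1846/41 + (-1*(-6))²) = -21*(-1846/41 + 6²) = -21*(-1846/41 + 36) = -21*(-370/41) = 7770/41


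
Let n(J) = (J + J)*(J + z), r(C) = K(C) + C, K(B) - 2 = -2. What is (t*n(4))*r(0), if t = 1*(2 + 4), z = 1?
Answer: 0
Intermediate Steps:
t = 6 (t = 1*6 = 6)
K(B) = 0 (K(B) = 2 - 2 = 0)
r(C) = C (r(C) = 0 + C = C)
n(J) = 2*J*(1 + J) (n(J) = (J + J)*(J + 1) = (2*J)*(1 + J) = 2*J*(1 + J))
(t*n(4))*r(0) = (6*(2*4*(1 + 4)))*0 = (6*(2*4*5))*0 = (6*40)*0 = 240*0 = 0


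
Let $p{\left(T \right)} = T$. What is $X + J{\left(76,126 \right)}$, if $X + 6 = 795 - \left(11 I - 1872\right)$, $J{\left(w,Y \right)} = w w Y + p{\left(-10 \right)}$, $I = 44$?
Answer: $729943$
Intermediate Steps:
$J{\left(w,Y \right)} = -10 + Y w^{2}$ ($J{\left(w,Y \right)} = w w Y - 10 = w^{2} Y - 10 = Y w^{2} - 10 = -10 + Y w^{2}$)
$X = 2177$ ($X = -6 - \left(-795 - 1872 + 484\right) = -6 + \left(795 - \left(484 - 1872\right)\right) = -6 + \left(795 - -1388\right) = -6 + \left(795 + 1388\right) = -6 + 2183 = 2177$)
$X + J{\left(76,126 \right)} = 2177 - \left(10 - 126 \cdot 76^{2}\right) = 2177 + \left(-10 + 126 \cdot 5776\right) = 2177 + \left(-10 + 727776\right) = 2177 + 727766 = 729943$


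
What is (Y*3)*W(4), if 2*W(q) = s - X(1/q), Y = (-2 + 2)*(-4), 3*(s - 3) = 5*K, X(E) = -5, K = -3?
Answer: 0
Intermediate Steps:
s = -2 (s = 3 + (5*(-3))/3 = 3 + (1/3)*(-15) = 3 - 5 = -2)
Y = 0 (Y = 0*(-4) = 0)
W(q) = 3/2 (W(q) = (-2 - 1*(-5))/2 = (-2 + 5)/2 = (1/2)*3 = 3/2)
(Y*3)*W(4) = (0*3)*(3/2) = 0*(3/2) = 0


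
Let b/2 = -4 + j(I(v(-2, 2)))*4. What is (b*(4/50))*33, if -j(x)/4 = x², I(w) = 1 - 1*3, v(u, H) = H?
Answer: -8976/25 ≈ -359.04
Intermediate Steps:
I(w) = -2 (I(w) = 1 - 3 = -2)
j(x) = -4*x²
b = -136 (b = 2*(-4 - 4*(-2)²*4) = 2*(-4 - 4*4*4) = 2*(-4 - 16*4) = 2*(-4 - 64) = 2*(-68) = -136)
(b*(4/50))*33 = -544/50*33 = -136*2/25*33 = -272/25*33 = -8976/25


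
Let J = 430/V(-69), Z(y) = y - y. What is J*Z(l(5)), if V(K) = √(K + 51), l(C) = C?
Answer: 0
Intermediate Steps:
V(K) = √(51 + K)
Z(y) = 0
J = -215*I*√2/3 (J = 430/(√(51 - 69)) = 430/(√(-18)) = 430/((3*I*√2)) = 430*(-I*√2/6) = -215*I*√2/3 ≈ -101.35*I)
J*Z(l(5)) = -215*I*√2/3*0 = 0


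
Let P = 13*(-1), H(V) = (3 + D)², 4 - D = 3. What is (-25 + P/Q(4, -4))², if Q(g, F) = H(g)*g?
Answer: 2601769/4096 ≈ 635.20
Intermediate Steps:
D = 1 (D = 4 - 1*3 = 4 - 3 = 1)
H(V) = 16 (H(V) = (3 + 1)² = 4² = 16)
Q(g, F) = 16*g
P = -13
(-25 + P/Q(4, -4))² = (-25 - 13/(16*4))² = (-25 - 13/64)² = (-1613/64)² = 2601769/4096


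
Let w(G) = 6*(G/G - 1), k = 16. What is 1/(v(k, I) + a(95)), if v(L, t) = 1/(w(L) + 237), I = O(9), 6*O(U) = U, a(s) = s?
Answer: 237/22516 ≈ 0.010526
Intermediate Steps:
O(U) = U/6
I = 3/2 (I = (1/6)*9 = 3/2 ≈ 1.5000)
w(G) = 0 (w(G) = 6*(1 - 1) = 6*0 = 0)
v(L, t) = 1/237 (v(L, t) = 1/(0 + 237) = 1/237)
1/(v(k, I) + a(95)) = 1/(1/237 + 95) = 1/(22516/237) = 237/22516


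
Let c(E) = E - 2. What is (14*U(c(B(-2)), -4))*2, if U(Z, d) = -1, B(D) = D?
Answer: -28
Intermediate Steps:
c(E) = -2 + E
(14*U(c(B(-2)), -4))*2 = (14*(-1))*2 = -14*2 = -28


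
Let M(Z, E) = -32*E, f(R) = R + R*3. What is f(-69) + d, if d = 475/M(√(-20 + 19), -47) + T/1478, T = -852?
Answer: -307051535/1111456 ≈ -276.26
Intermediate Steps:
f(R) = 4*R (f(R) = R + 3*R = 4*R)
d = -289679/1111456 (d = 475/((-32*(-47))) - 852/1478 = 475/1504 - 852*1/1478 = 475*(1/1504) - 426/739 = 475/1504 - 426/739 = -289679/1111456 ≈ -0.26063)
f(-69) + d = 4*(-69) - 289679/1111456 = -276 - 289679/1111456 = -307051535/1111456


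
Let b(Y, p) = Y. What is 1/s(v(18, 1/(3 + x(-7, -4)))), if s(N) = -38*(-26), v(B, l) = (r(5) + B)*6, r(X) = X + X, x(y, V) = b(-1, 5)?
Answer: 1/988 ≈ 0.0010121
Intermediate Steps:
x(y, V) = -1
r(X) = 2*X
v(B, l) = 60 + 6*B (v(B, l) = (2*5 + B)*6 = (10 + B)*6 = 60 + 6*B)
s(N) = 988
1/s(v(18, 1/(3 + x(-7, -4)))) = 1/988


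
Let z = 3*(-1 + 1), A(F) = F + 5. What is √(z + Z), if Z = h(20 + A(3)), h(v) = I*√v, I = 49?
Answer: 7*√2*7^(¼) ≈ 16.102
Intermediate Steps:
A(F) = 5 + F
h(v) = 49*√v
Z = 98*√7 (Z = 49*√(20 + (5 + 3)) = 49*√(20 + 8) = 49*√28 = 49*(2*√7) = 98*√7 ≈ 259.28)
z = 0 (z = 3*0 = 0)
√(z + Z) = √(0 + 98*√7) = √(98*√7) = 7*√2*7^(¼)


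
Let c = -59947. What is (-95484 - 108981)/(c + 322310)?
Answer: -204465/262363 ≈ -0.77932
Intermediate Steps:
(-95484 - 108981)/(c + 322310) = (-95484 - 108981)/(-59947 + 322310) = -204465/262363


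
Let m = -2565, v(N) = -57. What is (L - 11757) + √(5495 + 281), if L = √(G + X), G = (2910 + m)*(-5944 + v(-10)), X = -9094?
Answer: -11681 + I*√2079439 ≈ -11681.0 + 1442.0*I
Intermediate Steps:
G = -2070345 (G = (2910 - 2565)*(-5944 - 57) = 345*(-6001) = -2070345)
L = I*√2079439 (L = √(-2070345 - 9094) = √(-2079439) = I*√2079439 ≈ 1442.0*I)
(L - 11757) + √(5495 + 281) = (I*√2079439 - 11757) + √(5495 + 281) = (-11757 + I*√2079439) + √5776 = (-11757 + I*√2079439) + 76 = -11681 + I*√2079439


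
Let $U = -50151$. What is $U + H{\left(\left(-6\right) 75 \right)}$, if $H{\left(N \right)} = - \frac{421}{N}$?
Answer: $- \frac{22567529}{450} \approx -50150.0$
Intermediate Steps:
$U + H{\left(\left(-6\right) 75 \right)} = -50151 - \frac{421}{\left(-6\right) 75} = -50151 - \frac{421}{-450} = -50151 - - \frac{421}{450} = -50151 + \frac{421}{450} = - \frac{22567529}{450}$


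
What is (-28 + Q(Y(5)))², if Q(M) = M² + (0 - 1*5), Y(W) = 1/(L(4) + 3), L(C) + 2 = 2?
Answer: 87616/81 ≈ 1081.7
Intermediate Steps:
L(C) = 0 (L(C) = -2 + 2 = 0)
Y(W) = ⅓ (Y(W) = 1/(0 + 3) = 1/3 = ⅓)
Q(M) = -5 + M² (Q(M) = M² + (0 - 5) = M² - 5 = -5 + M²)
(-28 + Q(Y(5)))² = (-28 + (-5 + (⅓)²))² = (-28 + (-5 + ⅑))² = (-28 - 44/9)² = (-296/9)² = 87616/81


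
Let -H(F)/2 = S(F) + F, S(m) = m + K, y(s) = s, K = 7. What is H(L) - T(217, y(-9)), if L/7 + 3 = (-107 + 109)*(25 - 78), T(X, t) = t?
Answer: 3047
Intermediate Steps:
L = -763 (L = -21 + 7*((-107 + 109)*(25 - 78)) = -21 + 7*(2*(-53)) = -21 + 7*(-106) = -21 - 742 = -763)
S(m) = 7 + m (S(m) = m + 7 = 7 + m)
H(F) = -14 - 4*F (H(F) = -2*((7 + F) + F) = -2*(7 + 2*F) = -14 - 4*F)
H(L) - T(217, y(-9)) = (-14 - 4*(-763)) - 1*(-9) = (-14 + 3052) + 9 = 3038 + 9 = 3047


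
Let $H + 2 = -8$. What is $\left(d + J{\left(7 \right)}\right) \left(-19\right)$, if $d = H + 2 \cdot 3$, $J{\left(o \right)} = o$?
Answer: $-57$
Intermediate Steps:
$H = -10$ ($H = -2 - 8 = -10$)
$d = -4$ ($d = -10 + 2 \cdot 3 = -10 + 6 = -4$)
$\left(d + J{\left(7 \right)}\right) \left(-19\right) = \left(-4 + 7\right) \left(-19\right) = 3 \left(-19\right) = -57$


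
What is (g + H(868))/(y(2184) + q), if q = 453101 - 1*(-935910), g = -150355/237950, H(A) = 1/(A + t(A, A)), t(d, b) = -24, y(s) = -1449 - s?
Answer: -12666167/27822518666440 ≈ -4.5525e-7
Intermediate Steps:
H(A) = 1/(-24 + A) (H(A) = 1/(A - 24) = 1/(-24 + A))
g = -30071/47590 (g = -150355*1/237950 = -30071/47590 ≈ -0.63188)
q = 1389011 (q = 453101 + 935910 = 1389011)
(g + H(868))/(y(2184) + q) = (-30071/47590 + 1/(-24 + 868))/((-1449 - 1*2184) + 1389011) = (-30071/47590 + 1/844)/((-1449 - 2184) + 1389011) = (-30071/47590 + 1/844)/(-3633 + 1389011) = -12666167/20082980/1385378 = -12666167/20082980*1/1385378 = -12666167/27822518666440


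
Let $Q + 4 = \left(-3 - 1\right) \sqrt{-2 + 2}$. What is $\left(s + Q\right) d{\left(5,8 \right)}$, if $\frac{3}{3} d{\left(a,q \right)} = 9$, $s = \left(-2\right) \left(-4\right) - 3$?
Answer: $9$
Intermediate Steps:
$s = 5$ ($s = 8 - 3 = 5$)
$d{\left(a,q \right)} = 9$
$Q = -4$ ($Q = -4 + \left(-3 - 1\right) \sqrt{-2 + 2} = -4 - 4 \sqrt{0} = -4 - 0 = -4 + 0 = -4$)
$\left(s + Q\right) d{\left(5,8 \right)} = \left(5 - 4\right) 9 = 1 \cdot 9 = 9$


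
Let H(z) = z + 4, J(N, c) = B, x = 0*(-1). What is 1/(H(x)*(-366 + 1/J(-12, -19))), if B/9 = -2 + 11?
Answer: -81/118580 ≈ -0.00068308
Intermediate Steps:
x = 0
B = 81 (B = 9*(-2 + 11) = 9*9 = 81)
J(N, c) = 81
H(z) = 4 + z
1/(H(x)*(-366 + 1/J(-12, -19))) = 1/((4 + 0)*(-366 + 1/81)) = 1/(4*(-366 + 1/81)) = 1/(4*(-29645/81)) = 1/(-118580/81) = -81/118580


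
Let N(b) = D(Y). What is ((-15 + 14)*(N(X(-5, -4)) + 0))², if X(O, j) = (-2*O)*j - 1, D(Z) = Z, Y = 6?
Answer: 36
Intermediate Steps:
X(O, j) = -1 - 2*O*j (X(O, j) = -2*O*j - 1 = -1 - 2*O*j)
N(b) = 6
((-15 + 14)*(N(X(-5, -4)) + 0))² = ((-15 + 14)*(6 + 0))² = (-1*6)² = (-6)² = 36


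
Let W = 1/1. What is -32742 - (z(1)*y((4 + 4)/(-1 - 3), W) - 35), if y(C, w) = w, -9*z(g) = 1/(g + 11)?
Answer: -3532355/108 ≈ -32707.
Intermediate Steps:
z(g) = -1/(9*(11 + g)) (z(g) = -1/(9*(g + 11)) = -1/(9*(11 + g)))
W = 1
-32742 - (z(1)*y((4 + 4)/(-1 - 3), W) - 35) = -32742 - (-1/(99 + 9*1)*1 - 35) = -32742 - (-1/(99 + 9)*1 - 35) = -32742 - (-1/108*1 - 35) = -32742 - (-1/108 - 35) = -32742 - 1*(-3781/108) = -32742 + 3781/108 = -3532355/108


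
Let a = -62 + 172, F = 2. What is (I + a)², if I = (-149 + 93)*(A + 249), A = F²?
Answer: 197627364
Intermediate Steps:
A = 4 (A = 2² = 4)
I = -14168 (I = (-149 + 93)*(4 + 249) = -56*253 = -14168)
a = 110
(I + a)² = (-14168 + 110)² = (-14058)² = 197627364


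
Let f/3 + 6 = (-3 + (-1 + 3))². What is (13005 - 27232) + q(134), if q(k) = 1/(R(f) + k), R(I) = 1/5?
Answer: -9546312/671 ≈ -14227.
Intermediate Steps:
f = -15 (f = -18 + 3*(-3 + (-1 + 3))² = -18 + 3*(-3 + 2)² = -18 + 3*(-1)² = -18 + 3*1 = -18 + 3 = -15)
R(I) = ⅕ (R(I) = 1*(⅕) = ⅕)
q(k) = 1/(⅕ + k)
(13005 - 27232) + q(134) = (13005 - 27232) + 5/(1 + 5*134) = -14227 + 5/(1 + 670) = -14227 + 5/671 = -9546312/671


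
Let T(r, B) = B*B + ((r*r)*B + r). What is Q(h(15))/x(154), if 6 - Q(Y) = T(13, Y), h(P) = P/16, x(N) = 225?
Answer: -42577/57600 ≈ -0.73918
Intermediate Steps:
T(r, B) = r + B² + B*r² (T(r, B) = B² + (r²*B + r) = B² + (B*r² + r) = B² + (r + B*r²) = r + B² + B*r²)
h(P) = P/16 (h(P) = P*(1/16) = P/16)
Q(Y) = -7 - Y² - 169*Y (Q(Y) = 6 - (13 + Y² + Y*13²) = 6 - (13 + Y² + Y*169) = 6 - (13 + Y² + 169*Y) = 6 + (-13 - Y² - 169*Y) = -7 - Y² - 169*Y)
Q(h(15))/x(154) = (-7 - ((1/16)*15)² - 169*15/16)/225 = (-7 - (15/16)² - 169*15/16)*(1/225) = (-7 - 1*225/256 - 2535/16)*(1/225) = (-7 - 225/256 - 2535/16)*(1/225) = -42577/256*1/225 = -42577/57600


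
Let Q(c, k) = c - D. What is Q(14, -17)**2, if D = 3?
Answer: 121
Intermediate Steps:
Q(c, k) = -3 + c (Q(c, k) = c - 1*3 = c - 3 = -3 + c)
Q(14, -17)**2 = (-3 + 14)**2 = 11**2 = 121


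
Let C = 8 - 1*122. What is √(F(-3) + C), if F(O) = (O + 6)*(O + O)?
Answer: 2*I*√33 ≈ 11.489*I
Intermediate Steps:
C = -114 (C = 8 - 122 = -114)
F(O) = 2*O*(6 + O) (F(O) = (6 + O)*(2*O) = 2*O*(6 + O))
√(F(-3) + C) = √(2*(-3)*(6 - 3) - 114) = √(2*(-3)*3 - 114) = √(-18 - 114) = √(-132) = 2*I*√33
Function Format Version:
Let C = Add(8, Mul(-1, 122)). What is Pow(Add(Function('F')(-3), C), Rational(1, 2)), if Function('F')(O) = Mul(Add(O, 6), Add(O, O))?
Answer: Mul(2, I, Pow(33, Rational(1, 2))) ≈ Mul(11.489, I)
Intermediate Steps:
C = -114 (C = Add(8, -122) = -114)
Function('F')(O) = Mul(2, O, Add(6, O)) (Function('F')(O) = Mul(Add(6, O), Mul(2, O)) = Mul(2, O, Add(6, O)))
Pow(Add(Function('F')(-3), C), Rational(1, 2)) = Pow(Add(Mul(2, -3, Add(6, -3)), -114), Rational(1, 2)) = Pow(Add(Mul(2, -3, 3), -114), Rational(1, 2)) = Pow(Add(-18, -114), Rational(1, 2)) = Pow(-132, Rational(1, 2)) = Mul(2, I, Pow(33, Rational(1, 2)))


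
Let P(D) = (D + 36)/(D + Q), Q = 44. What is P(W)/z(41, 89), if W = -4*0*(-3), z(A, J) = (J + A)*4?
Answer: 9/5720 ≈ 0.0015734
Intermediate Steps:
z(A, J) = 4*A + 4*J (z(A, J) = (A + J)*4 = 4*A + 4*J)
W = 0 (W = 0*(-3) = 0)
P(D) = (36 + D)/(44 + D) (P(D) = (D + 36)/(D + 44) = (36 + D)/(44 + D))
P(W)/z(41, 89) = ((36 + 0)/(44 + 0))/(4*41 + 4*89) = (36/44)/(164 + 356) = ((1/44)*36)/520 = (9/11)*(1/520) = 9/5720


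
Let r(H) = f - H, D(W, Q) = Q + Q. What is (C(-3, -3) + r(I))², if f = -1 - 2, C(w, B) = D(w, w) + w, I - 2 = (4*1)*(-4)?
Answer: 4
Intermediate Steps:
I = -14 (I = 2 + (4*1)*(-4) = 2 + 4*(-4) = 2 - 16 = -14)
D(W, Q) = 2*Q
C(w, B) = 3*w (C(w, B) = 2*w + w = 3*w)
f = -3
r(H) = -3 - H
(C(-3, -3) + r(I))² = (3*(-3) + (-3 - 1*(-14)))² = (-9 + (-3 + 14))² = (-9 + 11)² = 2² = 4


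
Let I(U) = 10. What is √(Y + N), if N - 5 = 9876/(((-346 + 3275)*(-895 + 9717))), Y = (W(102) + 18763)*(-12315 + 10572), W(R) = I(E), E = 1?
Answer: 2*I*√1365475362459453549238/12919819 ≈ 5720.3*I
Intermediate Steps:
W(R) = 10
Y = -32721339 (Y = (10 + 18763)*(-12315 + 10572) = 18773*(-1743) = -32721339)
N = 64604033/12919819 (N = 5 + 9876/(((-346 + 3275)*(-895 + 9717))) = 5 + 9876/((2929*8822)) = 5 + 9876/25839638 = 5 + 9876*(1/25839638) = 5 + 4938/12919819 = 64604033/12919819 ≈ 5.0004)
√(Y + N) = √(-32721339 + 64604033/12919819) = √(-422753712713608/12919819) = 2*I*√1365475362459453549238/12919819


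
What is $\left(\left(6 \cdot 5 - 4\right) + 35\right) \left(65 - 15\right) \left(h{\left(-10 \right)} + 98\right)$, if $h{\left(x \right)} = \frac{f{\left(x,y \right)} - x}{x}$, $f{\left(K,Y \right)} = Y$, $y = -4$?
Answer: $297070$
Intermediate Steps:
$h{\left(x \right)} = \frac{-4 - x}{x}$
$\left(\left(6 \cdot 5 - 4\right) + 35\right) \left(65 - 15\right) \left(h{\left(-10 \right)} + 98\right) = \left(\left(6 \cdot 5 - 4\right) + 35\right) \left(65 - 15\right) \left(\frac{-4 - -10}{-10} + 98\right) = \left(\left(30 - 4\right) + 35\right) 50 \left(- \frac{-4 + 10}{10} + 98\right) = \left(26 + 35\right) 50 \left(\left(- \frac{1}{10}\right) 6 + 98\right) = 61 \cdot 50 \left(- \frac{3}{5} + 98\right) = 3050 \cdot \frac{487}{5} = 297070$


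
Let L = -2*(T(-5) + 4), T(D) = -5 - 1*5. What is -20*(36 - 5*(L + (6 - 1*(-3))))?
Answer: 1380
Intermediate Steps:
T(D) = -10 (T(D) = -5 - 5 = -10)
L = 12 (L = -2*(-10 + 4) = -2*(-6) = 12)
-20*(36 - 5*(L + (6 - 1*(-3)))) = -20*(36 - 5*(12 + (6 - 1*(-3)))) = -20*(36 - 5*(12 + (6 + 3))) = -20*(36 - 5*(12 + 9)) = -20*(36 - 5*21) = -20*(36 - 105) = -20*(-69) = 1380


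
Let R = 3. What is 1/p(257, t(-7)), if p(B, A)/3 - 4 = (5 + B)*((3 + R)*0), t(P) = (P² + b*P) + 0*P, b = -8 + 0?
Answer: 1/12 ≈ 0.083333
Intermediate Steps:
b = -8
t(P) = P² - 8*P (t(P) = (P² - 8*P) + 0*P = (P² - 8*P) + 0 = P² - 8*P)
p(B, A) = 12 (p(B, A) = 12 + 3*((5 + B)*((3 + 3)*0)) = 12 + 3*((5 + B)*(6*0)) = 12 + 3*((5 + B)*0) = 12 + 3*0 = 12 + 0 = 12)
1/p(257, t(-7)) = 1/12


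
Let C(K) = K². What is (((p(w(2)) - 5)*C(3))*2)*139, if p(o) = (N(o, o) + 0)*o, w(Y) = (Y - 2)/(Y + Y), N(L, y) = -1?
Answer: -12510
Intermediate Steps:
w(Y) = (-2 + Y)/(2*Y) (w(Y) = (-2 + Y)/((2*Y)) = (-2 + Y)*(1/(2*Y)) = (-2 + Y)/(2*Y))
p(o) = -o (p(o) = (-1 + 0)*o = -o)
(((p(w(2)) - 5)*C(3))*2)*139 = (((-(-2 + 2)/(2*2) - 5)*3²)*2)*139 = (((-0/(2*2) - 5)*9)*2)*139 = (((-1*0 - 5)*9)*2)*139 = (((0 - 5)*9)*2)*139 = (-5*9*2)*139 = -45*2*139 = -90*139 = -12510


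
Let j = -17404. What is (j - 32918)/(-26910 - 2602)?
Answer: 25161/14756 ≈ 1.7051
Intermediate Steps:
(j - 32918)/(-26910 - 2602) = (-17404 - 32918)/(-26910 - 2602) = -50322/(-29512) = -50322*(-1/29512) = 25161/14756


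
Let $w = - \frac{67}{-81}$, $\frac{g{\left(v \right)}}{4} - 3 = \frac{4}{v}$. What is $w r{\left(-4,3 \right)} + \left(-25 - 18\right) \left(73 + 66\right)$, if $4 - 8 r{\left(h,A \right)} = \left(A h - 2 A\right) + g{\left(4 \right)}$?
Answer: $- \frac{645449}{108} \approx -5976.4$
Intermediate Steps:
$g{\left(v \right)} = 12 + \frac{16}{v}$ ($g{\left(v \right)} = 12 + 4 \frac{4}{v} = 12 + \frac{16}{v}$)
$r{\left(h,A \right)} = - \frac{3}{2} + \frac{A}{4} - \frac{A h}{8}$ ($r{\left(h,A \right)} = \frac{1}{2} - \frac{\left(A h - 2 A\right) + \left(12 + \frac{16}{4}\right)}{8} = \frac{1}{2} - \frac{\left(- 2 A + A h\right) + \left(12 + 16 \cdot \frac{1}{4}\right)}{8} = \frac{1}{2} - \frac{\left(- 2 A + A h\right) + \left(12 + 4\right)}{8} = \frac{1}{2} - \frac{\left(- 2 A + A h\right) + 16}{8} = \frac{1}{2} - \frac{16 - 2 A + A h}{8} = \frac{1}{2} - \left(2 - \frac{A}{4} + \frac{A h}{8}\right) = - \frac{3}{2} + \frac{A}{4} - \frac{A h}{8}$)
$w = \frac{67}{81}$ ($w = \left(-67\right) \left(- \frac{1}{81}\right) = \frac{67}{81} \approx 0.82716$)
$w r{\left(-4,3 \right)} + \left(-25 - 18\right) \left(73 + 66\right) = \frac{67 \left(- \frac{3}{2} + \frac{1}{4} \cdot 3 - \frac{3}{8} \left(-4\right)\right)}{81} + \left(-25 - 18\right) \left(73 + 66\right) = \frac{67 \left(- \frac{3}{2} + \frac{3}{4} + \frac{3}{2}\right)}{81} - 5977 = \frac{67}{81} \cdot \frac{3}{4} - 5977 = \frac{67}{108} - 5977 = - \frac{645449}{108}$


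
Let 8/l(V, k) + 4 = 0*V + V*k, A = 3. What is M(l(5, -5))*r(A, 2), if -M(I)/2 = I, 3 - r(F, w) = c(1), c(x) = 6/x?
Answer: -48/29 ≈ -1.6552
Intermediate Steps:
l(V, k) = 8/(-4 + V*k) (l(V, k) = 8/(-4 + (0*V + V*k)) = 8/(-4 + (0 + V*k)) = 8/(-4 + V*k))
r(F, w) = -3 (r(F, w) = 3 - 6/1 = 3 - 6 = -3)
M(I) = -2*I
M(l(5, -5))*r(A, 2) = -16/(-4 + 5*(-5))*(-3) = -16/(-4 - 25)*(-3) = -16/(-29)*(-3) = -16*(-1)/29*(-3) = -2*(-8/29)*(-3) = (16/29)*(-3) = -48/29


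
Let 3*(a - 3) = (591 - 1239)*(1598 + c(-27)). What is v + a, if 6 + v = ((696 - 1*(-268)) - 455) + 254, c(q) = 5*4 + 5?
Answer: -349808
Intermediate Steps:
c(q) = 25 (c(q) = 20 + 5 = 25)
a = -350565 (a = 3 + ((591 - 1239)*(1598 + 25))/3 = 3 + (-648*1623)/3 = 3 + (1/3)*(-1051704) = 3 - 350568 = -350565)
v = 757 (v = -6 + (((696 - 1*(-268)) - 455) + 254) = -6 + (((696 + 268) - 455) + 254) = -6 + ((964 - 455) + 254) = -6 + (509 + 254) = -6 + 763 = 757)
v + a = 757 - 350565 = -349808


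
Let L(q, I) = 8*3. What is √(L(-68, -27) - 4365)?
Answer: I*√4341 ≈ 65.886*I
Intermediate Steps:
L(q, I) = 24
√(L(-68, -27) - 4365) = √(24 - 4365) = √(-4341) = I*√4341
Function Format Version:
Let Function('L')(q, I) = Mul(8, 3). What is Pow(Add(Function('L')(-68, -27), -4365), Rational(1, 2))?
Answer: Mul(I, Pow(4341, Rational(1, 2))) ≈ Mul(65.886, I)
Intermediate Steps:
Function('L')(q, I) = 24
Pow(Add(Function('L')(-68, -27), -4365), Rational(1, 2)) = Pow(Add(24, -4365), Rational(1, 2)) = Pow(-4341, Rational(1, 2)) = Mul(I, Pow(4341, Rational(1, 2)))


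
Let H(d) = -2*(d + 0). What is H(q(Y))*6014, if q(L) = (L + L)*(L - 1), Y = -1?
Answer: -48112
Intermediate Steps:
q(L) = 2*L*(-1 + L) (q(L) = (2*L)*(-1 + L) = 2*L*(-1 + L))
H(d) = -2*d
H(q(Y))*6014 = -4*(-1)*(-1 - 1)*6014 = -4*(-1)*(-2)*6014 = -2*4*6014 = -8*6014 = -48112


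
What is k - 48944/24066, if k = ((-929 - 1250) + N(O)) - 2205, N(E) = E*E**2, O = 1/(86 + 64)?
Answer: -2827346999809/644625000 ≈ -4386.0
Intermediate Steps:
O = 1/150 ≈ 0.0066667
N(E) = E**3
k = -14795999999/3375000 (k = ((-929 - 1250) + (1/150)**3) - 2205 = (-2179 + 1/3375000) - 2205 = -7354124999/3375000 - 2205 = -14795999999/3375000 ≈ -4384.0)
k - 48944/24066 = -14795999999/3375000 - 48944/24066 = -14795999999/3375000 - 48944*1/24066 = -14795999999/3375000 - 3496/1719 = -2827346999809/644625000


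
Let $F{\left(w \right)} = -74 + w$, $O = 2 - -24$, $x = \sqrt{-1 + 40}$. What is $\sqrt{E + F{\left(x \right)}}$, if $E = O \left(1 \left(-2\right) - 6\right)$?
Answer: $\sqrt{-282 + \sqrt{39}} \approx 16.606 i$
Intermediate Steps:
$x = \sqrt{39} \approx 6.245$
$O = 26$ ($O = 2 + 24 = 26$)
$E = -208$ ($E = 26 \left(1 \left(-2\right) - 6\right) = 26 \left(-2 - 6\right) = 26 \left(-8\right) = -208$)
$\sqrt{E + F{\left(x \right)}} = \sqrt{-208 - \left(74 - \sqrt{39}\right)} = \sqrt{-282 + \sqrt{39}}$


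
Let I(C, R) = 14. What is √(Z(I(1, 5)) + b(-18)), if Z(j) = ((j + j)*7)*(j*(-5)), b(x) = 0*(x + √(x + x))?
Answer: 14*I*√70 ≈ 117.13*I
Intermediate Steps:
b(x) = 0 (b(x) = 0*(x + √(2*x)) = 0*(x + √2*√x) = 0)
Z(j) = -70*j² (Z(j) = ((2*j)*7)*(-5*j) = (14*j)*(-5*j) = -70*j²)
√(Z(I(1, 5)) + b(-18)) = √(-70*14² + 0) = √(-70*196 + 0) = √(-13720 + 0) = √(-13720) = 14*I*√70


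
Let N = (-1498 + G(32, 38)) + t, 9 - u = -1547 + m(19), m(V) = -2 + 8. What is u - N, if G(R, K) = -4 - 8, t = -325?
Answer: 3385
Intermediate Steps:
m(V) = 6
G(R, K) = -12
u = 1550 (u = 9 - (-1547 + 6) = 9 - 1*(-1541) = 9 + 1541 = 1550)
N = -1835 (N = (-1498 - 12) - 325 = -1510 - 325 = -1835)
u - N = 1550 - 1*(-1835) = 1550 + 1835 = 3385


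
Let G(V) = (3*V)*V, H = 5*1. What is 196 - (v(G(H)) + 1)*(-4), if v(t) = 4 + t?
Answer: 516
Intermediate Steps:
H = 5
G(V) = 3*V²
196 - (v(G(H)) + 1)*(-4) = 196 - ((4 + 3*5²) + 1)*(-4) = 196 - ((4 + 3*25) + 1)*(-4) = 196 - ((4 + 75) + 1)*(-4) = 196 - (79 + 1)*(-4) = 196 - 80*(-4) = 196 - 1*(-320) = 196 + 320 = 516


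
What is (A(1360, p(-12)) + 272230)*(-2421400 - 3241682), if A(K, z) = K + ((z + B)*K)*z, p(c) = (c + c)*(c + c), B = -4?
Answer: -2539074018281820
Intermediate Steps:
p(c) = 4*c**2 (p(c) = (2*c)*(2*c) = 4*c**2)
A(K, z) = K + K*z*(-4 + z) (A(K, z) = K + ((z - 4)*K)*z = K + ((-4 + z)*K)*z = K + (K*(-4 + z))*z = K + K*z*(-4 + z))
(A(1360, p(-12)) + 272230)*(-2421400 - 3241682) = (1360*(1 + (4*(-12)**2)**2 - 16*(-12)**2) + 272230)*(-2421400 - 3241682) = (1360*(1 + (4*144)**2 - 16*144) + 272230)*(-5663082) = (1360*(1 + 576**2 - 4*576) + 272230)*(-5663082) = (1360*(1 + 331776 - 2304) + 272230)*(-5663082) = (1360*329473 + 272230)*(-5663082) = (448083280 + 272230)*(-5663082) = 448355510*(-5663082) = -2539074018281820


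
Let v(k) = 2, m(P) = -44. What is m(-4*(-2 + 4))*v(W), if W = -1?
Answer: -88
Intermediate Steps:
m(-4*(-2 + 4))*v(W) = -44*2 = -88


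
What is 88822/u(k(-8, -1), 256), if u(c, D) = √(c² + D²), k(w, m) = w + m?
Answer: 88822*√65617/65617 ≈ 346.75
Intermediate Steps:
k(w, m) = m + w
u(c, D) = √(D² + c²)
88822/u(k(-8, -1), 256) = 88822/(√(256² + (-1 - 8)²)) = 88822/(√(65536 + (-9)²)) = 88822/(√(65536 + 81)) = 88822/(√65617) = 88822*(√65617/65617) = 88822*√65617/65617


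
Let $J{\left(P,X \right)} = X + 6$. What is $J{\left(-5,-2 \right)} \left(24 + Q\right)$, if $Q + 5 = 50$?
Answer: $276$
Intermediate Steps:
$Q = 45$ ($Q = -5 + 50 = 45$)
$J{\left(P,X \right)} = 6 + X$
$J{\left(-5,-2 \right)} \left(24 + Q\right) = \left(6 - 2\right) \left(24 + 45\right) = 4 \cdot 69 = 276$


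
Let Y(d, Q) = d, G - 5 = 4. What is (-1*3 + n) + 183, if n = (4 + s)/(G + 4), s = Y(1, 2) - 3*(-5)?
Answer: 2360/13 ≈ 181.54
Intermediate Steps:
G = 9 (G = 5 + 4 = 9)
s = 16 (s = 1 - 3*(-5) = 1 + 15 = 16)
n = 20/13 (n = (4 + 16)/(9 + 4) = 20/13 ≈ 1.5385)
(-1*3 + n) + 183 = (-1*3 + 20/13) + 183 = (-3 + 20/13) + 183 = -19/13 + 183 = 2360/13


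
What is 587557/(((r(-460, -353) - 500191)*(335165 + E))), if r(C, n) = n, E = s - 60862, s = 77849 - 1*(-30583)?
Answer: -587557/191575707840 ≈ -3.0670e-6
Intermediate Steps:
s = 108432 (s = 77849 + 30583 = 108432)
E = 47570 (E = 108432 - 60862 = 47570)
587557/(((r(-460, -353) - 500191)*(335165 + E))) = 587557/(((-353 - 500191)*(335165 + 47570))) = 587557/((-500544*382735)) = 587557/(-191575707840) = 587557*(-1/191575707840) = -587557/191575707840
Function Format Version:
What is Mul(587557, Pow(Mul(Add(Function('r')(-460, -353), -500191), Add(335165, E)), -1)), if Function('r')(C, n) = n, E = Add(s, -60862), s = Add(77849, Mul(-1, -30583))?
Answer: Rational(-587557, 191575707840) ≈ -3.0670e-6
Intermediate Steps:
s = 108432 (s = Add(77849, 30583) = 108432)
E = 47570 (E = Add(108432, -60862) = 47570)
Mul(587557, Pow(Mul(Add(Function('r')(-460, -353), -500191), Add(335165, E)), -1)) = Mul(587557, Pow(Mul(Add(-353, -500191), Add(335165, 47570)), -1)) = Mul(587557, Pow(Mul(-500544, 382735), -1)) = Mul(587557, Pow(-191575707840, -1)) = Mul(587557, Rational(-1, 191575707840)) = Rational(-587557, 191575707840)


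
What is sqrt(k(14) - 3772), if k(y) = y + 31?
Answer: I*sqrt(3727) ≈ 61.049*I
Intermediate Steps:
k(y) = 31 + y
sqrt(k(14) - 3772) = sqrt((31 + 14) - 3772) = sqrt(45 - 3772) = sqrt(-3727) = I*sqrt(3727)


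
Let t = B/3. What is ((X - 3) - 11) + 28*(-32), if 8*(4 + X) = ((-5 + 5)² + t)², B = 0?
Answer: -914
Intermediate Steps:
t = 0 (t = 0/3 = 0*(⅓) = 0)
X = -4 (X = -4 + ((-5 + 5)² + 0)²/8 = -4 + (0² + 0)²/8 = -4 + (0 + 0)²/8 = -4 + (⅛)*0² = -4 + (⅛)*0 = -4 + 0 = -4)
((X - 3) - 11) + 28*(-32) = ((-4 - 3) - 11) + 28*(-32) = (-7 - 11) - 896 = -18 - 896 = -914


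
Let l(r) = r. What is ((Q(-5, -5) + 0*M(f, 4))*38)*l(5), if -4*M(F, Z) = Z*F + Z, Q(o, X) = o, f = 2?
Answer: -950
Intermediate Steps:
M(F, Z) = -Z/4 - F*Z/4 (M(F, Z) = -(Z*F + Z)/4 = -(F*Z + Z)/4 = -(Z + F*Z)/4 = -Z/4 - F*Z/4)
((Q(-5, -5) + 0*M(f, 4))*38)*l(5) = ((-5 + 0*(-¼*4*(1 + 2)))*38)*5 = ((-5 + 0*(-¼*4*3))*38)*5 = ((-5 + 0*(-3))*38)*5 = ((-5 + 0)*38)*5 = -5*38*5 = -190*5 = -950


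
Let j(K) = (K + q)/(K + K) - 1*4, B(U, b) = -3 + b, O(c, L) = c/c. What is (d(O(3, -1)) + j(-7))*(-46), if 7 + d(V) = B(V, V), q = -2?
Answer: 3979/7 ≈ 568.43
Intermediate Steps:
O(c, L) = 1
d(V) = -10 + V (d(V) = -7 + (-3 + V) = -10 + V)
j(K) = -4 + (-2 + K)/(2*K) (j(K) = (K - 2)/(K + K) - 1*4 = (-2 + K)/((2*K)) - 4 = (-2 + K)*(1/(2*K)) - 4 = (-2 + K)/(2*K) - 4 = -4 + (-2 + K)/(2*K))
(d(O(3, -1)) + j(-7))*(-46) = ((-10 + 1) + (-7/2 - 1/(-7)))*(-46) = (-9 + (-7/2 - 1*(-⅐)))*(-46) = (-9 + (-7/2 + ⅐))*(-46) = (-9 - 47/14)*(-46) = -173/14*(-46) = 3979/7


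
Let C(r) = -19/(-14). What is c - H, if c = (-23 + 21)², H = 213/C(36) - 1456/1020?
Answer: -734114/4845 ≈ -151.52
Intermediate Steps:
C(r) = 19/14 (C(r) = -19*(-1/14) = 19/14)
H = 753494/4845 (H = 213/(19/14) - 1456/1020 = 213*(14/19) - 1456*1/1020 = 2982/19 - 364/255 = 753494/4845 ≈ 155.52)
c = 4 (c = (-2)² = 4)
c - H = 4 - 1*753494/4845 = 4 - 753494/4845 = -734114/4845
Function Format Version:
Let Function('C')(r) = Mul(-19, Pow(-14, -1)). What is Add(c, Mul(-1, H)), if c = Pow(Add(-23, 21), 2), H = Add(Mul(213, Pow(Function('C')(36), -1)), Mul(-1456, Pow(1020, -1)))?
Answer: Rational(-734114, 4845) ≈ -151.52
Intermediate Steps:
Function('C')(r) = Rational(19, 14) (Function('C')(r) = Mul(-19, Rational(-1, 14)) = Rational(19, 14))
H = Rational(753494, 4845) (H = Add(Mul(213, Pow(Rational(19, 14), -1)), Mul(-1456, Pow(1020, -1))) = Add(Mul(213, Rational(14, 19)), Mul(-1456, Rational(1, 1020))) = Add(Rational(2982, 19), Rational(-364, 255)) = Rational(753494, 4845) ≈ 155.52)
c = 4 (c = Pow(-2, 2) = 4)
Add(c, Mul(-1, H)) = Add(4, Mul(-1, Rational(753494, 4845))) = Add(4, Rational(-753494, 4845)) = Rational(-734114, 4845)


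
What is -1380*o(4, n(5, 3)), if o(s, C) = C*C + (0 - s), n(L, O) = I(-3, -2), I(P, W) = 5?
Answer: -28980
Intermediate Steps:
n(L, O) = 5
o(s, C) = C**2 - s
-1380*o(4, n(5, 3)) = -1380*(5**2 - 1*4) = -1380*(25 - 4) = -1380*21 = -28980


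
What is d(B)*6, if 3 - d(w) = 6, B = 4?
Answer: -18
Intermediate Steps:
d(w) = -3 (d(w) = 3 - 1*6 = 3 - 6 = -3)
d(B)*6 = -3*6 = -18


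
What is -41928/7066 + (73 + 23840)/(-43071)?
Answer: -329141691/50723281 ≈ -6.4890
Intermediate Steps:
-41928/7066 + (73 + 23840)/(-43071) = -41928*1/7066 + 23913*(-1/43071) = -20964/3533 - 7971/14357 = -329141691/50723281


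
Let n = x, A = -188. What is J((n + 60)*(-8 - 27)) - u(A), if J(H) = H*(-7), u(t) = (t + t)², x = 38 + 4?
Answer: -116386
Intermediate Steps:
x = 42
n = 42
u(t) = 4*t² (u(t) = (2*t)² = 4*t²)
J(H) = -7*H
J((n + 60)*(-8 - 27)) - u(A) = -7*(42 + 60)*(-8 - 27) - 4*(-188)² = -714*(-35) - 4*35344 = -7*(-3570) - 1*141376 = 24990 - 141376 = -116386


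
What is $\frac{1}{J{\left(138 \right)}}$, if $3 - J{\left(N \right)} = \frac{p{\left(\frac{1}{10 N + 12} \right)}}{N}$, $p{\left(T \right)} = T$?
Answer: $\frac{192096}{576287} \approx 0.33333$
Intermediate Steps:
$J{\left(N \right)} = 3 - \frac{1}{N \left(12 + 10 N\right)}$ ($J{\left(N \right)} = 3 - \frac{1}{\left(10 N + 12\right) N} = 3 - \frac{1}{\left(12 + 10 N\right) N} = 3 - \frac{1}{N \left(12 + 10 N\right)}$)
$\frac{1}{J{\left(138 \right)}} = \frac{1}{3 - \frac{1}{138 \left(12 + 10 \cdot 138\right)}} = \frac{1}{3 - \frac{1}{138 \left(12 + 1380\right)}} = \frac{1}{3 - \frac{1}{138 \cdot 1392}} = \frac{1}{3 - \frac{1}{138} \cdot \frac{1}{1392}} = \frac{1}{3 - \frac{1}{192096}} = \frac{1}{\frac{576287}{192096}} = \frac{192096}{576287}$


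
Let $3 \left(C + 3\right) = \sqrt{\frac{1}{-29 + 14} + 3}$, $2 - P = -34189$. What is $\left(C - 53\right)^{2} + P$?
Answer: $\frac{5039189}{135} - \frac{224 \sqrt{165}}{45} \approx 37263.0$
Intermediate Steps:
$P = 34191$ ($P = 2 - -34189 = 2 + 34189 = 34191$)
$C = -3 + \frac{2 \sqrt{165}}{45}$ ($C = -3 + \frac{\sqrt{\frac{1}{-29 + 14} + 3}}{3} = -3 + \frac{\sqrt{\frac{1}{-15} + 3}}{3} = -3 + \frac{\sqrt{- \frac{1}{15} + 3}}{3} = -3 + \frac{\sqrt{\frac{44}{15}}}{3} = -3 + \frac{\frac{2}{15} \sqrt{165}}{3} = -3 + \frac{2 \sqrt{165}}{45} \approx -2.4291$)
$\left(C - 53\right)^{2} + P = \left(\left(-3 + \frac{2 \sqrt{165}}{45}\right) - 53\right)^{2} + 34191 = \left(-56 + \frac{2 \sqrt{165}}{45}\right)^{2} + 34191 = 34191 + \left(-56 + \frac{2 \sqrt{165}}{45}\right)^{2}$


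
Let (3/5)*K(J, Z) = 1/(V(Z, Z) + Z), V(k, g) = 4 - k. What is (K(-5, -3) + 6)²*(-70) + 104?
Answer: -200027/72 ≈ -2778.2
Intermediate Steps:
K(J, Z) = 5/12 (K(J, Z) = 5/(3*((4 - Z) + Z)) = (5/3)/4 = (5/3)*(¼) = 5/12)
(K(-5, -3) + 6)²*(-70) + 104 = (5/12 + 6)²*(-70) + 104 = (77/12)²*(-70) + 104 = (5929/144)*(-70) + 104 = -207515/72 + 104 = -200027/72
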